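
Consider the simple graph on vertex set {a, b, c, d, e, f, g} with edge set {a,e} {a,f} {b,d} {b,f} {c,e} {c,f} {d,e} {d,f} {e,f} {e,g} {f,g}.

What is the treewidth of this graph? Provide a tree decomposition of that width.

The largest bag has 3 vertices, giving width 2; this decomposition certifies tw(G) ≤ 2. Conversely, {d, e, f} is a clique of size 3, and the vertices of any clique must share a bag in every tree decomposition; so some bag has ≥ 3 vertices and tw(G) ≥ 2. The upper and lower bounds meet at 2, so that is the treewidth.

Treewidth 2.
One such decomposition:
Bags: B1 = {e, f, g}  B2 = {a, e, f}  B3 = {d, e, f}  B4 = {c, e, f}  B5 = {b, d, f}
Tree: B1–B2, B1–B3, B1–B4, B3–B5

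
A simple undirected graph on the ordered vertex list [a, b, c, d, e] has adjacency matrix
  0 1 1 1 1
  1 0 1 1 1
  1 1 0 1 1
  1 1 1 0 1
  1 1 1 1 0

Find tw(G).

A width-4 tree decomposition is:
Bags: B1 = {a, b, c, d, e}
Tree: (single bag)
With just one bag of size 5, the width is 5 − 1 = 4, so tw(G) ≤ 4. Conversely, {a, b, c, d, e} is a clique of size 5, and the vertices of any clique must share a bag in every tree decomposition; so some bag has ≥ 5 vertices and tw(G) ≥ 4. Hence tw(G) = 4 exactly.

4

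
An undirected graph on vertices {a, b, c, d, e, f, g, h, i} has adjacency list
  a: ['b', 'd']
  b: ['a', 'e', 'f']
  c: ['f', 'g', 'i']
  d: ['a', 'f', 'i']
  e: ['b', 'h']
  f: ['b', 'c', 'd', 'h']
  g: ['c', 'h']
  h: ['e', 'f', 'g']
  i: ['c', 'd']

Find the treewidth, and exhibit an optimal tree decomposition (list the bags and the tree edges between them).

Treewidth 3.
Bags: B1 = {b, e, g, h}  B2 = {b, f, g, h}  B3 = {b, c, f, g}  B4 = {a, b, c, f}  B5 = {a, c, d, f}  B6 = {a, c, d, i}
Tree: B1–B2, B2–B3, B3–B4, B4–B5, B5–B6

Every bag has size at most 4, so the width is 4 − 1 = 3 and tw(G) ≤ 3. For the lower bound: the 4 vertex sets {e,g,h}, {b}, {f}, {a,c,d,i} are disjoint, each induces a connected subgraph, and every pair is joined by at least one edge of G. Contracting each set to a single vertex therefore yields K_{4} as a minor, and since treewidth is minor-monotone, tw(G) ≥ tw(K_{4}) = 3. The upper and lower bounds meet at 3, so that is the treewidth.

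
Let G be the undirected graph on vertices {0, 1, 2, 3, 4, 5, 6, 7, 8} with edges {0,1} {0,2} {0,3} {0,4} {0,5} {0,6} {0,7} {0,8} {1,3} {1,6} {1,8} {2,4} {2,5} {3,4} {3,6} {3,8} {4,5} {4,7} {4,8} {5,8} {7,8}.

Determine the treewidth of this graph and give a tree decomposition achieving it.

The largest bag has 4 vertices, giving width 3; this decomposition certifies tw(G) ≤ 3. On the other hand G contains the 4-clique {0, 1, 3, 8}. A clique must lie in a single bag of any decomposition, so no decomposition can have width below 3. Combining the bounds, tw(G) = 3.

Treewidth 3.
One such decomposition:
Bags: B1 = {0, 1, 3, 8}  B2 = {0, 3, 4, 8}  B3 = {0, 1, 3, 6}  B4 = {0, 4, 5, 8}  B5 = {0, 4, 7, 8}  B6 = {0, 2, 4, 5}
Tree: B1–B2, B1–B3, B2–B4, B4–B5, B4–B6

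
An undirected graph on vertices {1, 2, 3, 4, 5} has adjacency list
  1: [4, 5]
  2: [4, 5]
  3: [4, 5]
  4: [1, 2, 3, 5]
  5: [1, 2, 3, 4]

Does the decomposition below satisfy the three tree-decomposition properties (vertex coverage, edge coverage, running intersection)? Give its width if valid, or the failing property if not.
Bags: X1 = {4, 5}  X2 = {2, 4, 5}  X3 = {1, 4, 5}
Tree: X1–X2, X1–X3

No — vertex 3 appears in no bag.

A tree decomposition must satisfy three properties: every vertex lies in some bag; for every edge, both endpoints lie together in some bag; and for every vertex, the bags containing it form a connected subtree. Here vertex 3 appears in no bag, so the decomposition is invalid.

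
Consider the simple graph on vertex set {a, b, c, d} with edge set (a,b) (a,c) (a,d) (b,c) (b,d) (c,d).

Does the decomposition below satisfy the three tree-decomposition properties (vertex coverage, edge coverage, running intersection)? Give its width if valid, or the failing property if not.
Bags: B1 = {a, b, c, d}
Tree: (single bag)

Yes; width 3.

Vertex coverage: the bags together contain {a, b, c, d}, the full vertex set. Edge coverage: each edge of G has both endpoints in at least one bag. Running intersection: for every vertex, the bags containing it form a connected subtree. All three properties hold, so this is a valid tree decomposition of width max|bag| − 1 = 3, and hence tw(G) ≤ 3.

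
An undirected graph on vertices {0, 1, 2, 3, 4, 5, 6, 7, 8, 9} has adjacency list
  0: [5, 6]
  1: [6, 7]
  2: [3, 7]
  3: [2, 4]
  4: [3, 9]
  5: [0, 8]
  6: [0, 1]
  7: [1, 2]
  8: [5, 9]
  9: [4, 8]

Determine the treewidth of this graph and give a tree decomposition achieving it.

Treewidth 2.
Bags: B1 = {0, 5, 8}  B2 = {0, 6, 8}  B3 = {1, 6, 8}  B4 = {1, 7, 8}  B5 = {2, 7, 8}  B6 = {2, 3, 8}  B7 = {3, 4, 8}  B8 = {4, 8, 9}
Tree: B1–B2, B2–B3, B3–B4, B4–B5, B5–B6, B6–B7, B7–B8

The largest bag has 3 vertices, giving width 2; this decomposition certifies tw(G) ≤ 2. Since 8–5–0–6–1–7–2–3–4–9–8 is a cycle in G, G is not acyclic. Forests are exactly the graphs of treewidth ≤ 1, so tw(G) ≥ 2. The upper and lower bounds meet at 2, so that is the treewidth.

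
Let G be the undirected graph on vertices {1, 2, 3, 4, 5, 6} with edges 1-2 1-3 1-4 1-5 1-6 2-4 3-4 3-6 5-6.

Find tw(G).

2

A width-2 tree decomposition is:
Bags: B1 = {1, 3, 4}  B2 = {1, 3, 6}  B3 = {1, 2, 4}  B4 = {1, 5, 6}
Tree: B1–B2, B1–B3, B2–B4
The largest bag has 3 vertices, giving width 2; this decomposition certifies tw(G) ≤ 2. On the other hand G contains the 3-clique {1, 2, 4}. A clique must lie in a single bag of any decomposition, so no decomposition can have width below 2. Therefore the treewidth is 2.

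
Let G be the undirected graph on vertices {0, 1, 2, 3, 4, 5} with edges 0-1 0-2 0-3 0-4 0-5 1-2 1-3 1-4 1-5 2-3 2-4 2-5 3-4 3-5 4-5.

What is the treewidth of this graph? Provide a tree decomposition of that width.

Treewidth 5.
One such decomposition:
Bags: B1 = {0, 1, 2, 3, 4, 5}
Tree: (single bag)

With just one bag of size 6, the width is 6 − 1 = 5, so tw(G) ≤ 5. Conversely, {0, 1, 2, 3, 4, 5} is a clique of size 6, and the vertices of any clique must share a bag in every tree decomposition; so some bag has ≥ 6 vertices and tw(G) ≥ 5. Combining the bounds, tw(G) = 5.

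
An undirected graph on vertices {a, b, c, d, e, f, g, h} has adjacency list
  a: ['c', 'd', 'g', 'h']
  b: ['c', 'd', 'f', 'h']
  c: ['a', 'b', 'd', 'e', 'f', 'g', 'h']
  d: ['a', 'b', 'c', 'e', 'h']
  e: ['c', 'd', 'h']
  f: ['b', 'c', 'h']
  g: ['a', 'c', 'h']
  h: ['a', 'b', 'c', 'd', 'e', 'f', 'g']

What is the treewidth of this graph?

3

A width-3 tree decomposition is:
Bags: B1 = {b, c, d, h}  B2 = {a, c, d, h}  B3 = {b, c, f, h}  B4 = {c, d, e, h}  B5 = {a, c, g, h}
Tree: B1–B2, B1–B3, B1–B4, B2–B5
Every bag has size at most 4, so the width is 4 − 1 = 3 and tw(G) ≤ 3. Conversely, {c, d, e, h} is a clique of size 4, and the vertices of any clique must share a bag in every tree decomposition; so some bag has ≥ 4 vertices and tw(G) ≥ 3. Hence tw(G) = 3 exactly.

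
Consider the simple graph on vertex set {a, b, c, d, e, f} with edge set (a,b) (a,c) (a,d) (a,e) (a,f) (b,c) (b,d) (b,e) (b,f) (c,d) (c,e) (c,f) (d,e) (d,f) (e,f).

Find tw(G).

A width-5 tree decomposition is:
Bags: B1 = {a, b, c, d, e, f}
Tree: (single bag)
With just one bag of size 6, the width is 6 − 1 = 5, so tw(G) ≤ 5. On the other hand G contains the 6-clique {a, b, c, d, e, f}. A clique must lie in a single bag of any decomposition, so no decomposition can have width below 5. Hence tw(G) = 5 exactly.

5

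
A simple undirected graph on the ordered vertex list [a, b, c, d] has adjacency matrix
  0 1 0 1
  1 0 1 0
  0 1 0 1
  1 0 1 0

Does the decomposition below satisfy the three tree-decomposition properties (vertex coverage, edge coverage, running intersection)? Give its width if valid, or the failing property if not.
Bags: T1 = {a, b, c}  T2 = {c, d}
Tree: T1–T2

A tree decomposition must satisfy three properties: every vertex lies in some bag; for every edge, both endpoints lie together in some bag; and for every vertex, the bags containing it form a connected subtree. Here edge (a,d) lies in no bag, so the decomposition is invalid.

No — edge (a,d) lies in no bag.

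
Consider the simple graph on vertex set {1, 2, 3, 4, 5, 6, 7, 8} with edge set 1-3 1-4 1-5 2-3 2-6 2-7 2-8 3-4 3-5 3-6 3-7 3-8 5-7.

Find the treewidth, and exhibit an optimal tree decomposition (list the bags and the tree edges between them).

Treewidth 2.
One such decomposition:
Bags: B1 = {3, 5, 7}  B2 = {2, 3, 7}  B3 = {2, 3, 6}  B4 = {2, 3, 8}  B5 = {1, 3, 5}  B6 = {1, 3, 4}
Tree: B1–B2, B2–B3, B2–B4, B1–B5, B5–B6

Every bag has size at most 3, so the width is 3 − 1 = 2 and tw(G) ≤ 2. For the lower bound, the 3 vertices {1, 3, 4} are pairwise adjacent, and any tree decomposition puts a clique entirely inside one bag — forcing width ≥ 2. The upper and lower bounds meet at 2, so that is the treewidth.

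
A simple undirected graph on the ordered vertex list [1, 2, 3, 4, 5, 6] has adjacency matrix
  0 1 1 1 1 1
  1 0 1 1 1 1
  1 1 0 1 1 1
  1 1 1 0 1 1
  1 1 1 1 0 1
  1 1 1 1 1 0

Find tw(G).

A width-5 tree decomposition is:
Bags: B1 = {1, 2, 3, 4, 5, 6}
Tree: (single bag)
A single bag containing all 6 vertices is trivially a valid decomposition of width 5. On the other hand G contains the 6-clique {1, 2, 3, 4, 5, 6}. A clique must lie in a single bag of any decomposition, so no decomposition can have width below 5. Therefore the treewidth is 5.

5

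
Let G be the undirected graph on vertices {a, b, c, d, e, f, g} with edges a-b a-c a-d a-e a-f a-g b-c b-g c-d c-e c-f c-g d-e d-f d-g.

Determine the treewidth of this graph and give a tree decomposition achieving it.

Treewidth 3.
One such decomposition:
Bags: B1 = {a, c, d, f}  B2 = {a, c, d, g}  B3 = {a, c, d, e}  B4 = {a, b, c, g}
Tree: B1–B2, B2–B3, B2–B4

Every bag has size at most 4, so the width is 4 − 1 = 3 and tw(G) ≤ 3. On the other hand G contains the 4-clique {a, c, d, g}. A clique must lie in a single bag of any decomposition, so no decomposition can have width below 3. Hence tw(G) = 3 exactly.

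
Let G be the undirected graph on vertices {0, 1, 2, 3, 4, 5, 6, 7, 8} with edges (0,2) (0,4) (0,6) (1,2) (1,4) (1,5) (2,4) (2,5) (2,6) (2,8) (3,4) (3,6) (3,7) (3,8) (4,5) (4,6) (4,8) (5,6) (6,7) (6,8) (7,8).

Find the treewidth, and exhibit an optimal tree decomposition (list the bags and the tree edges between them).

The largest bag has 4 vertices, giving width 3; this decomposition certifies tw(G) ≤ 3. For the lower bound, the 4 vertices {1, 2, 4, 5} are pairwise adjacent, and any tree decomposition puts a clique entirely inside one bag — forcing width ≥ 3. The upper and lower bounds meet at 3, so that is the treewidth.

Treewidth 3.
One optimal decomposition is:
Bags: B1 = {2, 4, 5, 6}  B2 = {0, 2, 4, 6}  B3 = {2, 4, 6, 8}  B4 = {1, 2, 4, 5}  B5 = {3, 4, 6, 8}  B6 = {3, 6, 7, 8}
Tree: B1–B2, B1–B3, B1–B4, B3–B5, B5–B6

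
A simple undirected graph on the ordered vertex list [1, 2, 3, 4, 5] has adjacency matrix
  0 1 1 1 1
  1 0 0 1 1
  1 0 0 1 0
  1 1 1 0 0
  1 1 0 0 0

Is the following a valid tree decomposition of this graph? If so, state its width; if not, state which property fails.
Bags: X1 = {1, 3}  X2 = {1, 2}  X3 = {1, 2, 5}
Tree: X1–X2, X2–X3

No — vertex 4 appears in no bag.

A tree decomposition must satisfy three properties: every vertex lies in some bag; for every edge, both endpoints lie together in some bag; and for every vertex, the bags containing it form a connected subtree. Here vertex 4 appears in no bag, so the decomposition is invalid.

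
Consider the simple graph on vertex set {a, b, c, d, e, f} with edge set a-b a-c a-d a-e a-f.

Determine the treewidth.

1

A width-1 tree decomposition is:
Bags: B1 = {a, c}  B2 = {a, b}  B3 = {a, e}  B4 = {a, d}  B5 = {a, f}
Tree: B1–B2, B1–B3, B2–B4, B1–B5
Each bag holds 2 vertices, so the decomposition has width 1, which upper-bounds the treewidth. Since G has at least one edge (e.g. c–a), it is not an edgeless graph, so tw(G) ≥ 1. Hence tw(G) = 1 exactly.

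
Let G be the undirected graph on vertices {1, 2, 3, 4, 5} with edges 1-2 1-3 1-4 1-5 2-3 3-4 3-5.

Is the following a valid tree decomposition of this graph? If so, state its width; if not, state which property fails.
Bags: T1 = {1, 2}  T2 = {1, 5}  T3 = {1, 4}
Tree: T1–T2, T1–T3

A tree decomposition must satisfy three properties: every vertex lies in some bag; for every edge, both endpoints lie together in some bag; and for every vertex, the bags containing it form a connected subtree. Here vertex 3 appears in no bag, so the decomposition is invalid.

No — vertex 3 appears in no bag.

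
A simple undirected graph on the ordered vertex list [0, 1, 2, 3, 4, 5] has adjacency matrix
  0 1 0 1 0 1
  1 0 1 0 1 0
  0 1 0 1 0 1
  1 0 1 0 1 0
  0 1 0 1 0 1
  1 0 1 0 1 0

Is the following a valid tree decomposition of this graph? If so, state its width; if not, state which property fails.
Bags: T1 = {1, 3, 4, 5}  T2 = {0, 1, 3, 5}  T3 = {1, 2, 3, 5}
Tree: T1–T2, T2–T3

Yes; width 3.

Checking the three conditions: (i) the bags cover all of {0, 1, 2, 3, 4, 5}; (ii) for each edge, some bag contains both endpoints; (iii) the bags containing any fixed vertex form a subtree. All hold, so the decomposition is valid with width 4 − 1 = 3.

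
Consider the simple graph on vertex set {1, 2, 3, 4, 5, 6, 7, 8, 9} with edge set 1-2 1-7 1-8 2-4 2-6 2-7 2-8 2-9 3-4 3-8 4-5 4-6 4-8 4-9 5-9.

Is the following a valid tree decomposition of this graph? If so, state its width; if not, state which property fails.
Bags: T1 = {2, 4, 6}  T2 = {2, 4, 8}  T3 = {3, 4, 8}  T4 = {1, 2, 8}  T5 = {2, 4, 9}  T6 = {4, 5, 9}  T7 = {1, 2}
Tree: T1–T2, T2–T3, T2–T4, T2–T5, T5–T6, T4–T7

No — vertex 7 appears in no bag.

A tree decomposition must satisfy three properties: every vertex lies in some bag; for every edge, both endpoints lie together in some bag; and for every vertex, the bags containing it form a connected subtree. Here vertex 7 appears in no bag, so the decomposition is invalid.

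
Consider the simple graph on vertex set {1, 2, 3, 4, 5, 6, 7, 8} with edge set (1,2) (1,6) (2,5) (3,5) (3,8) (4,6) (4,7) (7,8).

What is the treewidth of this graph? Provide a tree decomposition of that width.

Treewidth 2.
One optimal decomposition is:
Bags: B1 = {4, 7, 8}  B2 = {3, 4, 8}  B3 = {3, 4, 5}  B4 = {2, 4, 5}  B5 = {1, 2, 4}  B6 = {1, 4, 6}
Tree: B1–B2, B2–B3, B3–B4, B4–B5, B5–B6

Every bag has size at most 3, so the width is 3 − 1 = 2 and tw(G) ≤ 2. The edges 4–7–8–3–5–2–1–6–4 form a cycle, so G is not a tree and its treewidth is at least 2. Hence tw(G) = 2 exactly.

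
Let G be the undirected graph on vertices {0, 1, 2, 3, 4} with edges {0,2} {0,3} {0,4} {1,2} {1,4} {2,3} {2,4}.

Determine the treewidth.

2

A width-2 tree decomposition is:
Bags: B1 = {1, 2, 4}  B2 = {0, 2, 4}  B3 = {0, 2, 3}
Tree: B1–B2, B2–B3
Each bag holds 3 vertices, so the decomposition has width 2, which upper-bounds the treewidth. For the lower bound, the 3 vertices {0, 2, 3} are pairwise adjacent, and any tree decomposition puts a clique entirely inside one bag — forcing width ≥ 2. Combining the bounds, tw(G) = 2.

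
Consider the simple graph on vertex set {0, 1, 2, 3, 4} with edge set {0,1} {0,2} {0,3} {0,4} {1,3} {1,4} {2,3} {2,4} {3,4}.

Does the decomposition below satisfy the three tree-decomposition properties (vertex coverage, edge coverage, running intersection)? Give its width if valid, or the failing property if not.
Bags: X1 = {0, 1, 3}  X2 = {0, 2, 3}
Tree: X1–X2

No — vertex 4 appears in no bag.

A tree decomposition must satisfy three properties: every vertex lies in some bag; for every edge, both endpoints lie together in some bag; and for every vertex, the bags containing it form a connected subtree. Here vertex 4 appears in no bag, so the decomposition is invalid.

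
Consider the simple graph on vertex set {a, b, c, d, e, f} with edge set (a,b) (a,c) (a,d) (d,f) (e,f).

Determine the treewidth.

1

A width-1 tree decomposition is:
Bags: B1 = {d, f}  B2 = {e, f}  B3 = {a, d}  B4 = {a, c}  B5 = {a, b}
Tree: B1–B2, B1–B3, B3–B4, B3–B5
Every bag has size at most 2, so the width is 2 − 1 = 1 and tw(G) ≤ 1. G has an edge, so its treewidth is at least 1. Hence tw(G) = 1 exactly.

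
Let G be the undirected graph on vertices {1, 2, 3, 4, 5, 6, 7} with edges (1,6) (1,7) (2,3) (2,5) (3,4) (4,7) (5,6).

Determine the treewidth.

A width-2 tree decomposition is:
Bags: B1 = {1, 6, 7}  B2 = {5, 6, 7}  B3 = {2, 5, 7}  B4 = {2, 3, 7}  B5 = {3, 4, 7}
Tree: B1–B2, B2–B3, B3–B4, B4–B5
The largest bag has 3 vertices, giving width 2; this decomposition certifies tw(G) ≤ 2. Since 7–1–6–5–2–3–4–7 is a cycle in G, G is not acyclic. Forests are exactly the graphs of treewidth ≤ 1, so tw(G) ≥ 2. Therefore the treewidth is 2.

2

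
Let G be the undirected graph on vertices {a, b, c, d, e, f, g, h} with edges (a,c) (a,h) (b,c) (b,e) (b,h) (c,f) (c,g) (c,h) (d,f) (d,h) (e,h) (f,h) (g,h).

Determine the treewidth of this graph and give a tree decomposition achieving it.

The largest bag has 3 vertices, giving width 2; this decomposition certifies tw(G) ≤ 2. Conversely, {d, f, h} is a clique of size 3, and the vertices of any clique must share a bag in every tree decomposition; so some bag has ≥ 3 vertices and tw(G) ≥ 2. The upper and lower bounds meet at 2, so that is the treewidth.

Treewidth 2.
One such decomposition:
Bags: B1 = {d, f, h}  B2 = {c, f, h}  B3 = {b, c, h}  B4 = {b, e, h}  B5 = {a, c, h}  B6 = {c, g, h}
Tree: B1–B2, B2–B3, B3–B4, B3–B5, B5–B6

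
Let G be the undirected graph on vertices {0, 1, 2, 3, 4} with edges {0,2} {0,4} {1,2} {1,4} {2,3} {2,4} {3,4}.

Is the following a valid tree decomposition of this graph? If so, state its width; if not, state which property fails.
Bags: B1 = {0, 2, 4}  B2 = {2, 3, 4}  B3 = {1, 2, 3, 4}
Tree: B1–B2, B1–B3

No — bags containing vertex 3 are not connected in the tree.

A tree decomposition must satisfy three properties: every vertex lies in some bag; for every edge, both endpoints lie together in some bag; and for every vertex, the bags containing it form a connected subtree. Here bags containing vertex 3 are not connected in the tree, so the decomposition is invalid.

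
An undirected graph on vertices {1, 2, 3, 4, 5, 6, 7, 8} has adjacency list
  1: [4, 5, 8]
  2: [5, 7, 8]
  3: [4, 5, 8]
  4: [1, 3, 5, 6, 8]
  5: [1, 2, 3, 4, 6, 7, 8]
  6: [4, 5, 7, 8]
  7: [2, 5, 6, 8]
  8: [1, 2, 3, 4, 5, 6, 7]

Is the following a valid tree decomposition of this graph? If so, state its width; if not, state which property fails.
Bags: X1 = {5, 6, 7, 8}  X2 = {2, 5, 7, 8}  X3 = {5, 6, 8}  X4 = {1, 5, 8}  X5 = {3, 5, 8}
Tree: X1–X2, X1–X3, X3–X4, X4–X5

No — vertex 4 appears in no bag.

A tree decomposition must satisfy three properties: every vertex lies in some bag; for every edge, both endpoints lie together in some bag; and for every vertex, the bags containing it form a connected subtree. Here vertex 4 appears in no bag, so the decomposition is invalid.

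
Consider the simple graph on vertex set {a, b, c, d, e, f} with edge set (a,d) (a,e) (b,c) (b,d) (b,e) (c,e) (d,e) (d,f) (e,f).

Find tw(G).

A width-2 tree decomposition is:
Bags: B1 = {b, d, e}  B2 = {b, c, e}  B3 = {a, d, e}  B4 = {d, e, f}
Tree: B1–B2, B1–B3, B3–B4
The largest bag has 3 vertices, giving width 2; this decomposition certifies tw(G) ≤ 2. For the lower bound, the 3 vertices {a, d, e} are pairwise adjacent, and any tree decomposition puts a clique entirely inside one bag — forcing width ≥ 2. Hence tw(G) = 2 exactly.

2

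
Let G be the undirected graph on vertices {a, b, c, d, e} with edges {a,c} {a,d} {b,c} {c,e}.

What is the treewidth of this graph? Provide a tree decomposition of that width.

Treewidth 1.
Bags: B1 = {b, c}  B2 = {c, e}  B3 = {a, c}  B4 = {a, d}
Tree: B1–B2, B1–B3, B3–B4

Every bag has size at most 2, so the width is 2 − 1 = 1 and tw(G) ≤ 1. Any graph with an edge has treewidth ≥ 1, and G has the edge b–c. Hence tw(G) = 1 exactly.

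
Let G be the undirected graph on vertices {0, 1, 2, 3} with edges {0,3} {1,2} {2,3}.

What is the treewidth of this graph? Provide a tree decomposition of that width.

Treewidth 1.
One optimal decomposition is:
Bags: B1 = {0, 3}  B2 = {2, 3}  B3 = {1, 2}
Tree: B1–B2, B2–B3

The largest bag has 2 vertices, giving width 1; this decomposition certifies tw(G) ≤ 1. G has an edge, so its treewidth is at least 1. The upper and lower bounds meet at 1, so that is the treewidth.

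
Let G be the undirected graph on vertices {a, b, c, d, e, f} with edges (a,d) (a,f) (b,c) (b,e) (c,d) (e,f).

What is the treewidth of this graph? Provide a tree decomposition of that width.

Treewidth 2.
Bags: B1 = {a, e, f}  B2 = {a, d, e}  B3 = {c, d, e}  B4 = {b, c, e}
Tree: B1–B2, B2–B3, B3–B4

Each bag holds 3 vertices, so the decomposition has width 2, which upper-bounds the treewidth. For the lower bound, G contains the cycle e–f–a–d–c–b–e, so G is not a forest; only forests have treewidth ≤ 1, hence tw(G) ≥ 2. Therefore the treewidth is 2.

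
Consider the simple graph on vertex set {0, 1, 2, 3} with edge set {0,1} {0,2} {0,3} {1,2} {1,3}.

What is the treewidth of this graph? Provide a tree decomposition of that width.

Treewidth 2.
Bags: B1 = {0, 1, 3}  B2 = {0, 1, 2}
Tree: B1–B2

Each bag holds 3 vertices, so the decomposition has width 2, which upper-bounds the treewidth. On the other hand G contains the 3-clique {0, 1, 2}. A clique must lie in a single bag of any decomposition, so no decomposition can have width below 2. Therefore the treewidth is 2.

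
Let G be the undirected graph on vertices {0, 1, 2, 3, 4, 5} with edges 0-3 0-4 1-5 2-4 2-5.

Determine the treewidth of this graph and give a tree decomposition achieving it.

Treewidth 1.
One optimal decomposition is:
Bags: B1 = {0, 3}  B2 = {0, 4}  B3 = {2, 4}  B4 = {2, 5}  B5 = {1, 5}
Tree: B1–B2, B2–B3, B3–B4, B4–B5

Every bag has size at most 2, so the width is 2 − 1 = 1 and tw(G) ≤ 1. Any graph with an edge has treewidth ≥ 1, and G has the edge 3–0. Therefore the treewidth is 1.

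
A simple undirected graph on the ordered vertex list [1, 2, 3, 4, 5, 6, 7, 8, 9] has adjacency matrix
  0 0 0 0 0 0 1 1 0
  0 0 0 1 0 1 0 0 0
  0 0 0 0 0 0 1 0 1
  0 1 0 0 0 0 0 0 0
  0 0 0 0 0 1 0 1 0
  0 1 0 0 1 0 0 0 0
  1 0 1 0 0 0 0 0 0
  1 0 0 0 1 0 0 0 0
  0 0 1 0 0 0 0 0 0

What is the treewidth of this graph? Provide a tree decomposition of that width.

Treewidth 1.
One optimal decomposition is:
Bags: B1 = {3, 9}  B2 = {3, 7}  B3 = {1, 7}  B4 = {1, 8}  B5 = {5, 8}  B6 = {5, 6}  B7 = {2, 6}  B8 = {2, 4}
Tree: B1–B2, B2–B3, B3–B4, B4–B5, B5–B6, B6–B7, B7–B8

The largest bag has 2 vertices, giving width 1; this decomposition certifies tw(G) ≤ 1. Any graph with an edge has treewidth ≥ 1, and G has the edge 9–3. Hence tw(G) = 1 exactly.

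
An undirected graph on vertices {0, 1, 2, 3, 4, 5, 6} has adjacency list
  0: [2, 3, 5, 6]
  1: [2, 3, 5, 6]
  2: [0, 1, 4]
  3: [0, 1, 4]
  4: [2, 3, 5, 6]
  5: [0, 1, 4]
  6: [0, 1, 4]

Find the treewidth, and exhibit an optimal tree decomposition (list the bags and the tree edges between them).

Treewidth 3.
One optimal decomposition is:
Bags: B1 = {0, 1, 3, 4}  B2 = {0, 1, 4, 5}  B3 = {0, 1, 2, 4}  B4 = {0, 1, 4, 6}
Tree: B1–B2, B2–B3, B3–B4

Every bag has size at most 4, so the width is 4 − 1 = 3 and tw(G) ≤ 3. For the lower bound: the 4 vertex sets {3,4}, {0,5}, {1}, {2} are disjoint, each induces a connected subgraph, and every pair is joined by at least one edge of G. Contracting each set to a single vertex therefore yields K_{4} as a minor, and since treewidth is minor-monotone, tw(G) ≥ tw(K_{4}) = 3. Therefore the treewidth is 3.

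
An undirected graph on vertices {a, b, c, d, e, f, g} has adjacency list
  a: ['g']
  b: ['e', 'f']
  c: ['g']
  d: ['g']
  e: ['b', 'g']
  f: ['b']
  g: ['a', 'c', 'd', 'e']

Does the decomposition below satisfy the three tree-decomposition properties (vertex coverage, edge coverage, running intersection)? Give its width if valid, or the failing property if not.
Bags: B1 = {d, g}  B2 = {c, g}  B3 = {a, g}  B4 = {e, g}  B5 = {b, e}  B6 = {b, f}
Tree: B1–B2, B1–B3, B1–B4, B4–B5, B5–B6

Every vertex of G appears in some bag (union = {a, b, c, d, e, f, g}); every edge is covered by a bag; and for each vertex v the set of bags containing v is connected in the bag tree. The decomposition is therefore valid. The largest bag has 2 vertices, so the width is 1.

Yes; width 1.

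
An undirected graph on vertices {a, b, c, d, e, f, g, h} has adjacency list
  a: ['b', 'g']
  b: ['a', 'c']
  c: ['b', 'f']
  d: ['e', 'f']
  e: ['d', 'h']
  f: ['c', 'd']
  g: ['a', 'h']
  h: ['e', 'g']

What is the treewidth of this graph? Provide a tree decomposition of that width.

Treewidth 2.
Bags: B1 = {a, b, g}  B2 = {b, g, h}  B3 = {b, e, h}  B4 = {b, d, e}  B5 = {b, d, f}  B6 = {b, c, f}
Tree: B1–B2, B2–B3, B3–B4, B4–B5, B5–B6

Each bag holds 3 vertices, so the decomposition has width 2, which upper-bounds the treewidth. Since b–a–g–h–e–d–f–c–b is a cycle in G, G is not acyclic. Forests are exactly the graphs of treewidth ≤ 1, so tw(G) ≥ 2. Hence tw(G) = 2 exactly.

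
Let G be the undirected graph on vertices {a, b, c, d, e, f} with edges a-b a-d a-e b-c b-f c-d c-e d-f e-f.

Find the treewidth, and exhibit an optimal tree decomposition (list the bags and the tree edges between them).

Treewidth 3.
One optimal decomposition is:
Bags: B1 = {a, b, d, e}  B2 = {b, d, e, f}  B3 = {b, c, d, e}
Tree: B1–B2, B2–B3

The largest bag has 4 vertices, giving width 3; this decomposition certifies tw(G) ≤ 3. For the lower bound: the 4 vertex sets {a,d}, {b,f}, {e}, {c} are disjoint, each induces a connected subgraph, and every pair is joined by at least one edge of G. Contracting each set to a single vertex therefore yields K_{4} as a minor, and since treewidth is minor-monotone, tw(G) ≥ tw(K_{4}) = 3. Combining the bounds, tw(G) = 3.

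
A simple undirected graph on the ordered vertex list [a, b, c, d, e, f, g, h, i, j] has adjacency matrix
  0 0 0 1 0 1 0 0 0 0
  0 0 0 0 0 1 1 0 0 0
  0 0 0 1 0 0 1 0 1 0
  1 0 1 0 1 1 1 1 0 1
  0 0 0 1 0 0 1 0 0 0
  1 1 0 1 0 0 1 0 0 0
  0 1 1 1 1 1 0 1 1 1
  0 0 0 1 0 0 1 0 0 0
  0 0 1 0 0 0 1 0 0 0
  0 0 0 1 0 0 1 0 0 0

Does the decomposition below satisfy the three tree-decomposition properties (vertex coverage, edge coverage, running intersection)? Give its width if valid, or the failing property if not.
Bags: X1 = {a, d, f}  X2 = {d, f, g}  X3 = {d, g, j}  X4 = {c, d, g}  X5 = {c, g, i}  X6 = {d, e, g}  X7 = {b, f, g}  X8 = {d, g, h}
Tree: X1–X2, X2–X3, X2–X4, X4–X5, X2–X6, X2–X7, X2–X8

Yes; width 2.

Vertex coverage: the bags together contain {a, b, c, d, e, f, g, h, i, j}, the full vertex set. Edge coverage: each edge of G has both endpoints in at least one bag. Running intersection: for every vertex, the bags containing it form a connected subtree. All three properties hold, so this is a valid tree decomposition of width max|bag| − 1 = 2, and hence tw(G) ≤ 2.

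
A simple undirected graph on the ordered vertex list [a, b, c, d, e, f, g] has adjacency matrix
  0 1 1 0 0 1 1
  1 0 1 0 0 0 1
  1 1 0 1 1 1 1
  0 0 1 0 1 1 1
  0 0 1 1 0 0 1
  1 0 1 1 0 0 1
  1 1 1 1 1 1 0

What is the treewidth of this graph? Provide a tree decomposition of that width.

Each bag holds 4 vertices, so the decomposition has width 3, which upper-bounds the treewidth. On the other hand G contains the 4-clique {c, d, e, g}. A clique must lie in a single bag of any decomposition, so no decomposition can have width below 3. Hence tw(G) = 3 exactly.

Treewidth 3.
One optimal decomposition is:
Bags: B1 = {c, d, f, g}  B2 = {a, c, f, g}  B3 = {c, d, e, g}  B4 = {a, b, c, g}
Tree: B1–B2, B1–B3, B2–B4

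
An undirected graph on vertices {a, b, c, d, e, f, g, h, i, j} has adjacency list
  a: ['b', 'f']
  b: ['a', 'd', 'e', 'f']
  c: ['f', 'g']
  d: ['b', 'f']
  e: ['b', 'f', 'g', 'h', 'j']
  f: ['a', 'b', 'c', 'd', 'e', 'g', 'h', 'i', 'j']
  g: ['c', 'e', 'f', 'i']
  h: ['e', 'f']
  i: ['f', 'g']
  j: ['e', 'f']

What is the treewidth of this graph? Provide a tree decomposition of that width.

The largest bag has 3 vertices, giving width 2; this decomposition certifies tw(G) ≤ 2. For the lower bound, the 3 vertices {b, d, f} are pairwise adjacent, and any tree decomposition puts a clique entirely inside one bag — forcing width ≥ 2. The upper and lower bounds meet at 2, so that is the treewidth.

Treewidth 2.
One optimal decomposition is:
Bags: B1 = {b, e, f}  B2 = {e, f, j}  B3 = {a, b, f}  B4 = {b, d, f}  B5 = {e, f, g}  B6 = {e, f, h}  B7 = {c, f, g}  B8 = {f, g, i}
Tree: B1–B2, B1–B3, B1–B4, B2–B5, B2–B6, B5–B7, B7–B8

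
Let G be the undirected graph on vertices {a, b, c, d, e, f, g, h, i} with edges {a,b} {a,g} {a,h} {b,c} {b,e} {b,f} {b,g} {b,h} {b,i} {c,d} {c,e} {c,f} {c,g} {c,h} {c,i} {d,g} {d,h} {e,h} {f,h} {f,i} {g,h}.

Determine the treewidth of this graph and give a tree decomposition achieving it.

Treewidth 3.
One optimal decomposition is:
Bags: B1 = {b, c, f, h}  B2 = {b, c, f, i}  B3 = {b, c, g, h}  B4 = {a, b, g, h}  B5 = {b, c, e, h}  B6 = {c, d, g, h}
Tree: B1–B2, B1–B3, B3–B4, B1–B5, B3–B6

Each bag holds 4 vertices, so the decomposition has width 3, which upper-bounds the treewidth. On the other hand G contains the 4-clique {c, d, g, h}. A clique must lie in a single bag of any decomposition, so no decomposition can have width below 3. Hence tw(G) = 3 exactly.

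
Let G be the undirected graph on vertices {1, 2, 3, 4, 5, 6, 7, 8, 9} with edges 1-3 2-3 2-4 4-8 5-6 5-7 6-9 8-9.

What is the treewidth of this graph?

1

A width-1 tree decomposition is:
Bags: B1 = {1, 3}  B2 = {2, 3}  B3 = {2, 4}  B4 = {4, 8}  B5 = {8, 9}  B6 = {6, 9}  B7 = {5, 6}  B8 = {5, 7}
Tree: B1–B2, B2–B3, B3–B4, B4–B5, B5–B6, B6–B7, B7–B8
Each bag holds 2 vertices, so the decomposition has width 1, which upper-bounds the treewidth. G has an edge, so its treewidth is at least 1. Therefore the treewidth is 1.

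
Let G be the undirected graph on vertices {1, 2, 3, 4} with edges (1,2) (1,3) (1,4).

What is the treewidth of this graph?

A width-1 tree decomposition is:
Bags: B1 = {1, 3}  B2 = {1, 2}  B3 = {1, 4}
Tree: B1–B2, B2–B3
Each bag holds 2 vertices, so the decomposition has width 1, which upper-bounds the treewidth. Since G has at least one edge (e.g. 3–1), it is not an edgeless graph, so tw(G) ≥ 1. Hence tw(G) = 1 exactly.

1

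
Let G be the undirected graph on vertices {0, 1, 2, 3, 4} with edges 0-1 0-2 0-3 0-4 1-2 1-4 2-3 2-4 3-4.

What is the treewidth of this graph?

3

A width-3 tree decomposition is:
Bags: B1 = {0, 2, 3, 4}  B2 = {0, 1, 2, 4}
Tree: B1–B2
The largest bag has 4 vertices, giving width 3; this decomposition certifies tw(G) ≤ 3. On the other hand G contains the 4-clique {0, 1, 2, 4}. A clique must lie in a single bag of any decomposition, so no decomposition can have width below 3. Combining the bounds, tw(G) = 3.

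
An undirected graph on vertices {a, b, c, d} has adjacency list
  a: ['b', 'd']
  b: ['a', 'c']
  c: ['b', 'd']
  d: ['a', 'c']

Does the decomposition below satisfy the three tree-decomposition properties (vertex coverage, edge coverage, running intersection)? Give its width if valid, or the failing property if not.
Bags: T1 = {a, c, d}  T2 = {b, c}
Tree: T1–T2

No — edge (a,b) lies in no bag.

A tree decomposition must satisfy three properties: every vertex lies in some bag; for every edge, both endpoints lie together in some bag; and for every vertex, the bags containing it form a connected subtree. Here edge (a,b) lies in no bag, so the decomposition is invalid.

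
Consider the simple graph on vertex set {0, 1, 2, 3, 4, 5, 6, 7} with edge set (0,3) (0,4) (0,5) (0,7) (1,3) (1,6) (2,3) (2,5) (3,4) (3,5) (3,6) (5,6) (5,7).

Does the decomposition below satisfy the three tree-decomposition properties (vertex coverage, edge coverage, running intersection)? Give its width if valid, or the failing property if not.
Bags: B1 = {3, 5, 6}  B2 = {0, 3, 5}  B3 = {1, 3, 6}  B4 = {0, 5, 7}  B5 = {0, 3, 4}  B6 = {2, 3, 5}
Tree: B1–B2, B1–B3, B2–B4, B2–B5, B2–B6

Yes; width 2.

Checking the three conditions: (i) the bags cover all of {0, 1, 2, 3, 4, 5, 6, 7}; (ii) for each edge, some bag contains both endpoints; (iii) the bags containing any fixed vertex form a subtree. All hold, so the decomposition is valid with width 3 − 1 = 2.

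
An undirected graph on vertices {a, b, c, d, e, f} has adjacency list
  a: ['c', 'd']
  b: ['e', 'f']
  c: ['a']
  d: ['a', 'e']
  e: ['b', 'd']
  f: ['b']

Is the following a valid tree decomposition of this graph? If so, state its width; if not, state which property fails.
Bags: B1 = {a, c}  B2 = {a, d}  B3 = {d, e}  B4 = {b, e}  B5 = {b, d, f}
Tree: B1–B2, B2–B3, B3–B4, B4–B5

A tree decomposition must satisfy three properties: every vertex lies in some bag; for every edge, both endpoints lie together in some bag; and for every vertex, the bags containing it form a connected subtree. Here bags containing vertex d are not connected in the tree, so the decomposition is invalid.

No — bags containing vertex d are not connected in the tree.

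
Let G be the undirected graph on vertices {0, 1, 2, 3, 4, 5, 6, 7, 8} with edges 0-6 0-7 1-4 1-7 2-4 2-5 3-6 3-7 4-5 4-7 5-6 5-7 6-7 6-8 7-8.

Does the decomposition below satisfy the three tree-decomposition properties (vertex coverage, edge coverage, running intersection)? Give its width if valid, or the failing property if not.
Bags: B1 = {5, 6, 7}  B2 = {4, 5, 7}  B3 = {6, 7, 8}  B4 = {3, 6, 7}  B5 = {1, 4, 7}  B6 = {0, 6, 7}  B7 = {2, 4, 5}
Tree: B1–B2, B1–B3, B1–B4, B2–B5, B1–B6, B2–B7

Yes; width 2.

Checking the three conditions: (i) the bags cover all of {0, 1, 2, 3, 4, 5, 6, 7, 8}; (ii) for each edge, some bag contains both endpoints; (iii) the bags containing any fixed vertex form a subtree. All hold, so the decomposition is valid with width 3 − 1 = 2.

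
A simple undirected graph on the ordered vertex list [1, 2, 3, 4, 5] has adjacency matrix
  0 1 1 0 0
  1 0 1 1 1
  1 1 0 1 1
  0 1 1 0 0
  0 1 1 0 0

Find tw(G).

A width-2 tree decomposition is:
Bags: B1 = {2, 3, 4}  B2 = {2, 3, 5}  B3 = {1, 2, 3}
Tree: B1–B2, B2–B3
Every bag has size at most 3, so the width is 3 − 1 = 2 and tw(G) ≤ 2. For the lower bound, the 3 vertices {1, 2, 3} are pairwise adjacent, and any tree decomposition puts a clique entirely inside one bag — forcing width ≥ 2. Hence tw(G) = 2 exactly.

2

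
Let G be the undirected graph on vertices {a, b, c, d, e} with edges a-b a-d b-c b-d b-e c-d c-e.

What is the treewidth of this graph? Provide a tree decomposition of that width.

The largest bag has 3 vertices, giving width 2; this decomposition certifies tw(G) ≤ 2. On the other hand G contains the 3-clique {b, c, d}. A clique must lie in a single bag of any decomposition, so no decomposition can have width below 2. The upper and lower bounds meet at 2, so that is the treewidth.

Treewidth 2.
One optimal decomposition is:
Bags: B1 = {b, c, d}  B2 = {a, b, d}  B3 = {b, c, e}
Tree: B1–B2, B1–B3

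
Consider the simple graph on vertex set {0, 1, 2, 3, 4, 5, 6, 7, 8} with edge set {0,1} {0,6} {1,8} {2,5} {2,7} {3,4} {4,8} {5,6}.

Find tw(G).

1

A width-1 tree decomposition is:
Bags: B1 = {2, 7}  B2 = {2, 5}  B3 = {5, 6}  B4 = {0, 6}  B5 = {0, 1}  B6 = {1, 8}  B7 = {4, 8}  B8 = {3, 4}
Tree: B1–B2, B2–B3, B3–B4, B4–B5, B5–B6, B6–B7, B7–B8
The largest bag has 2 vertices, giving width 1; this decomposition certifies tw(G) ≤ 1. G has an edge, so its treewidth is at least 1. Combining the bounds, tw(G) = 1.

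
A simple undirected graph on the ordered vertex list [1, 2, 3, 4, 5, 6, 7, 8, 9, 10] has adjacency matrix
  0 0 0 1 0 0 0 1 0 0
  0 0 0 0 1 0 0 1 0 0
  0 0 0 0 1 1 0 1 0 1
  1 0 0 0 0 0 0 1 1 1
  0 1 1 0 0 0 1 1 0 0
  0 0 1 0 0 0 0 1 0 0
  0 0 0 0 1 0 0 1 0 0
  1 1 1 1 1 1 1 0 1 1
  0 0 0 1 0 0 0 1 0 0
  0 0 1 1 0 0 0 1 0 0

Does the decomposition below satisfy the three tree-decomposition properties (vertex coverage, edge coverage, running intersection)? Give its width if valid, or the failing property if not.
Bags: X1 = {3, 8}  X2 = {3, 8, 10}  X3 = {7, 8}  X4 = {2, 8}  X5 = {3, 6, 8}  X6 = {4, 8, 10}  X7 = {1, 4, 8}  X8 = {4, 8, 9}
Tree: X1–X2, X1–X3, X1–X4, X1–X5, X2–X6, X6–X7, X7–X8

A tree decomposition must satisfy three properties: every vertex lies in some bag; for every edge, both endpoints lie together in some bag; and for every vertex, the bags containing it form a connected subtree. Here vertex 5 appears in no bag, so the decomposition is invalid.

No — vertex 5 appears in no bag.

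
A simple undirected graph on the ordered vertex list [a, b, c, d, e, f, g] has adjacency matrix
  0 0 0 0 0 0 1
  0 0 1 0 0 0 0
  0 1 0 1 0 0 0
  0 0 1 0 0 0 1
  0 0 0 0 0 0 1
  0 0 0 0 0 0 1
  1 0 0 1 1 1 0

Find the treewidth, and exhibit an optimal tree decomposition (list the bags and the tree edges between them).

Every bag has size at most 2, so the width is 2 − 1 = 1 and tw(G) ≤ 1. Since G has at least one edge (e.g. g–f), it is not an edgeless graph, so tw(G) ≥ 1. Combining the bounds, tw(G) = 1.

Treewidth 1.
Bags: B1 = {f, g}  B2 = {e, g}  B3 = {d, g}  B4 = {c, d}  B5 = {a, g}  B6 = {b, c}
Tree: B1–B2, B2–B3, B3–B4, B2–B5, B4–B6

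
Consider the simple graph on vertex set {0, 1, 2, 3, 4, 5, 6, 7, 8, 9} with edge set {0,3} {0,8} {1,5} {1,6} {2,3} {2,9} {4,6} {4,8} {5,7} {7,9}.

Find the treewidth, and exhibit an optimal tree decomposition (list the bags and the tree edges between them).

Treewidth 2.
Bags: B1 = {5, 7, 9}  B2 = {2, 5, 9}  B3 = {2, 3, 5}  B4 = {0, 3, 5}  B5 = {0, 5, 8}  B6 = {4, 5, 8}  B7 = {4, 5, 6}  B8 = {1, 5, 6}
Tree: B1–B2, B2–B3, B3–B4, B4–B5, B5–B6, B6–B7, B7–B8

Every bag has size at most 3, so the width is 3 − 1 = 2 and tw(G) ≤ 2. The edges 5–7–9–2–3–0–8–4–6–1–5 form a cycle, so G is not a tree and its treewidth is at least 2. Combining the bounds, tw(G) = 2.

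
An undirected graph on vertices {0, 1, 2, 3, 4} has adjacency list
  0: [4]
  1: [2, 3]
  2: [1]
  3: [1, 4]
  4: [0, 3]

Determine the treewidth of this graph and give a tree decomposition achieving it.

Treewidth 1.
Bags: B1 = {1, 2}  B2 = {1, 3}  B3 = {3, 4}  B4 = {0, 4}
Tree: B1–B2, B2–B3, B3–B4

The largest bag has 2 vertices, giving width 1; this decomposition certifies tw(G) ≤ 1. Since G has at least one edge (e.g. 2–1), it is not an edgeless graph, so tw(G) ≥ 1. Therefore the treewidth is 1.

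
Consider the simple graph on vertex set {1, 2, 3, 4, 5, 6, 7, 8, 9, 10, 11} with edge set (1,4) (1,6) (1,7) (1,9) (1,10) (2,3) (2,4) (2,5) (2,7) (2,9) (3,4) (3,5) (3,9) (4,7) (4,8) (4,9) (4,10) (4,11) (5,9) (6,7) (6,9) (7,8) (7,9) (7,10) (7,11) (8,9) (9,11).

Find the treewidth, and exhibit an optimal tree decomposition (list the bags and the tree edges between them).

Treewidth 3.
One such decomposition:
Bags: B1 = {4, 7, 8, 9}  B2 = {2, 4, 7, 9}  B3 = {1, 4, 7, 9}  B4 = {1, 6, 7, 9}  B5 = {1, 4, 7, 10}  B6 = {4, 7, 9, 11}  B7 = {2, 3, 4, 9}  B8 = {2, 3, 5, 9}
Tree: B1–B2, B2–B3, B3–B4, B3–B5, B1–B6, B2–B7, B7–B8

Each bag holds 4 vertices, so the decomposition has width 3, which upper-bounds the treewidth. For the lower bound, the 4 vertices {2, 3, 4, 9} are pairwise adjacent, and any tree decomposition puts a clique entirely inside one bag — forcing width ≥ 3. The upper and lower bounds meet at 3, so that is the treewidth.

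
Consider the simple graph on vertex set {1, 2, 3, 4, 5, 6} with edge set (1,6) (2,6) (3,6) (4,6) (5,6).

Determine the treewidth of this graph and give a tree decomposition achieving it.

Every bag has size at most 2, so the width is 2 − 1 = 1 and tw(G) ≤ 1. Any graph with an edge has treewidth ≥ 1, and G has the edge 6–2. Combining the bounds, tw(G) = 1.

Treewidth 1.
One such decomposition:
Bags: B1 = {2, 6}  B2 = {3, 6}  B3 = {1, 6}  B4 = {5, 6}  B5 = {4, 6}
Tree: B1–B2, B2–B3, B1–B4, B2–B5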